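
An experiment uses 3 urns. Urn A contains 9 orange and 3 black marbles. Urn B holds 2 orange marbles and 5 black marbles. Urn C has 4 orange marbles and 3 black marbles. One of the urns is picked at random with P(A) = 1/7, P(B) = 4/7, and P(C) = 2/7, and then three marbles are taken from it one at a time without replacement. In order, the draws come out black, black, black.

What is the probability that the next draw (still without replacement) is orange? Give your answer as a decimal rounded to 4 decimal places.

0.5256

Under each hypothesis, the probability of the observed sequence is: P(data | urn A) = (3/12)(2/11)(1/10) = 0.0045455; P(data | urn B) = (5/7)(4/6)(3/5) = 0.28571; P(data | urn C) = (3/7)(2/6)(1/5) = 0.028571.
Multiplying each by its prior: 1/7 · 0.0045455 = 0.00064935, 4/7 · 0.28571 = 0.16327, 2/7 · 0.028571 = 0.0081633; these sum to 0.17208.
Normalising, the posterior is P(urn A | data) = 0.0037736, P(urn B | data) = 0.94879, P(urn C | data) = 0.047439.
Averaging over the posterior, P(orange next | data) = (1)(0.0037736) + (1/2)(0.94879) + (1)(0.047439) = 0.52561.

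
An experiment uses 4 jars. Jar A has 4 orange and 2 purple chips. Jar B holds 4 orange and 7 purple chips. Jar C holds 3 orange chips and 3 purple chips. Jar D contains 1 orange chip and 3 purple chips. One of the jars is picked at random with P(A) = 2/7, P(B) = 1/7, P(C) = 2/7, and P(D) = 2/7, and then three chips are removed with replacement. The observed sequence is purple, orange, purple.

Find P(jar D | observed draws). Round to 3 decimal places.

For each hypothesis, P(data | H) works out to: P(data | jar A) = (2/6)(4/6)(2/6) = 0.074074; P(data | jar B) = (7/11)(4/11)(7/11) = 0.14726; P(data | jar C) = (3/6)(3/6)(3/6) = 0.125; P(data | jar D) = (3/4)(1/4)(3/4) = 0.14062.
Multiplying each by its prior: 2/7 · 0.074074 = 0.021164, 1/7 · 0.14726 = 0.021037, 2/7 · 0.125 = 0.035714, 2/7 · 0.14062 = 0.040179; with total 0.11809.
Therefore the posterior P(jar D | data) = (0.040179) / (0.11809) = 0.34023.

0.340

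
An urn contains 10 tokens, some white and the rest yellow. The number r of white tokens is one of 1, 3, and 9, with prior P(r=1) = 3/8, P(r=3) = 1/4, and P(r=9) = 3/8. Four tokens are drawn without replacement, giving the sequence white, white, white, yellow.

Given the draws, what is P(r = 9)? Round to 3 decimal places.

0.947

Under each hypothesis, the probability of the observed sequence is: P(data | r = 1) = (1/10)(0/9) = 0; P(data | r = 3) = (3/10)(2/9)(1/8)(7/7) = 1/120; P(data | r = 9) = (9/10)(8/9)(7/8)(1/7) = 1/10.
Weighting by the prior gives 3/8 · 0 = 0, 1/4 · 1/120 = 1/480, 3/8 · 1/10 = 3/80; these sum to 19/480.
Hence P(r = 9 | data) = (3/80) / (19/480) = 18/19.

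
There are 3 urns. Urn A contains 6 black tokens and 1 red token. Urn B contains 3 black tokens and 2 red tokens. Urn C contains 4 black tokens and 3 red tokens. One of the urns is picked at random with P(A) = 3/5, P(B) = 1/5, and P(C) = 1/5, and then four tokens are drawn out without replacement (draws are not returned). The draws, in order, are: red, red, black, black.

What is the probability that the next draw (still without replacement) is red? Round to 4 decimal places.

The likelihood of the observed sequence under each hypothesis: P(data | urn A) = (1/7)(0/6) = 0; P(data | urn B) = (2/5)(1/4)(3/3)(2/2) = 1/10; P(data | urn C) = (3/7)(2/6)(4/5)(3/4) = 3/35.
Multiplying each by its prior: 3/5 · 0 = 0, 1/5 · 1/10 = 1/50, 1/5 · 3/35 = 3/175; summing to 13/350.
The posterior is then P(urn A | data) = 0, P(urn B | data) = 7/13, P(urn C | data) = 6/13.
Averaging over the posterior, P(red next | data) = (0)(7/13) + (1/3)(6/13) = 2/13.

0.1538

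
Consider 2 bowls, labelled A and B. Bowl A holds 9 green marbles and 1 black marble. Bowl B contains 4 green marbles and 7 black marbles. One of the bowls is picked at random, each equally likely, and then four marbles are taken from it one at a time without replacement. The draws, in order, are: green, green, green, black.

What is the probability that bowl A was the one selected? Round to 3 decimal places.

0.825

Compute the likelihood of the observed sequence for each case: P(data | bowl A) = (9/10)(8/9)(7/8)(1/7) = 1/10; P(data | bowl B) = (4/11)(3/10)(2/9)(7/8) = 7/330.
The prior-weighted likelihoods are 1/2 · 1/10 = 1/20, 1/2 · 7/330 = 7/660; these sum to 2/33.
Therefore the posterior P(bowl A | data) = (1/20) / (2/33) = 33/40.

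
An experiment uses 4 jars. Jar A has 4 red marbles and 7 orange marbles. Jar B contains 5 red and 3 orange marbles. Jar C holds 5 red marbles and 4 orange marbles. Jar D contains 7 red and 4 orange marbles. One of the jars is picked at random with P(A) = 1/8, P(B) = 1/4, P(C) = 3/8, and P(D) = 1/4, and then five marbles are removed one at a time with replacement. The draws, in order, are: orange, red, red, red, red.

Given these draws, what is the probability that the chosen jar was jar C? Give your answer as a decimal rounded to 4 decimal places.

0.3416

Under each hypothesis, the probability of the observed sequence is: P(data | jar A) = (7/11)(4/11)(4/11)(4/11)(4/11) = 0.011127; P(data | jar B) = (3/8)(5/8)(5/8)(5/8)(5/8) = 0.05722; P(data | jar C) = (4/9)(5/9)(5/9)(5/9)(5/9) = 0.042338; P(data | jar D) = (4/11)(7/11)(7/11)(7/11)(7/11) = 0.059633.
Weighting by the prior gives 1/8 · 0.011127 = 0.0013909, 1/4 · 0.05722 = 0.014305, 3/8 · 0.042338 = 0.015877, 1/4 · 0.059633 = 0.014908; with total 0.046481.
By Bayes' rule, P(jar C | data) = (0.015877) / (0.046481) = 0.34157.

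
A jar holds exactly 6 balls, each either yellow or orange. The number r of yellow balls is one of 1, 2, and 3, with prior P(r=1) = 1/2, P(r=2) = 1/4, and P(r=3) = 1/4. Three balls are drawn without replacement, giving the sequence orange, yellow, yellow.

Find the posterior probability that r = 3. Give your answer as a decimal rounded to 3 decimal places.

Under each hypothesis, the probability of the observed sequence is: P(data | r = 1) = (5/6)(1/5)(0/4) = 0; P(data | r = 2) = (4/6)(2/5)(1/4) = 1/15; P(data | r = 3) = (3/6)(3/5)(2/4) = 3/20.
Multiplying each by its prior: 1/2 · 0 = 0, 1/4 · 1/15 = 1/60, 1/4 · 3/20 = 3/80; these sum to 13/240.
By Bayes' rule, P(r = 3 | data) = (3/80) / (13/240) = 9/13.

0.692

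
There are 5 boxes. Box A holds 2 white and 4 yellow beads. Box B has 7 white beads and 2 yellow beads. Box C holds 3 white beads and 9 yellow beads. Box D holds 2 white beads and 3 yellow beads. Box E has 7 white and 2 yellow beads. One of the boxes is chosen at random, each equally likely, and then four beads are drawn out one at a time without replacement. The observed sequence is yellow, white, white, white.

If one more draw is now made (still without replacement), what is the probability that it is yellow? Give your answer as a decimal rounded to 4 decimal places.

Compute the likelihood of the observed sequence for each case: P(data | box A) = (4/6)(2/5)(1/4)(0/3) = 0; P(data | box B) = (2/9)(7/8)(6/7)(5/6) = 0.13889; P(data | box C) = (9/12)(3/11)(2/10)(1/9) = 0.0045455; P(data | box D) = (3/5)(2/4)(1/3)(0/2) = 0; P(data | box E) = (2/9)(7/8)(6/7)(5/6) = 0.13889.
The prior-weighted likelihoods are 1/5 · 0 = 0, 1/5 · 0.13889 = 0.027778, 1/5 · 0.0045455 = 0.00090909, 1/5 · 0 = 0, 1/5 · 0.13889 = 0.027778; summing to 0.056465.
Normalising, the posterior is P(box A | data) = 0, P(box B | data) = 0.49195, P(box C | data) = 0.0161, P(box D | data) = 0, P(box E | data) = 0.49195.
The predictive probability is P(yellow next | data) = (1/5)(0.49195) + (1)(0.0161) + (1/5)(0.49195) = 0.21288.

0.2129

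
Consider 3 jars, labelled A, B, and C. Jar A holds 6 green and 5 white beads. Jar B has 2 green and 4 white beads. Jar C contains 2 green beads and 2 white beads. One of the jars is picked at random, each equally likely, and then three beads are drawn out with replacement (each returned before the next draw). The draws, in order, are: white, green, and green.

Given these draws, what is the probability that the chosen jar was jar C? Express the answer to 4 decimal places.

0.3739

The likelihood of the observed sequence under each hypothesis: P(data | jar A) = (5/11)(6/11)(6/11) = 0.13524; P(data | jar B) = (4/6)(2/6)(2/6) = 0.074074; P(data | jar C) = (2/4)(2/4)(2/4) = 0.125.
Weighting by the prior gives 1/3 · 0.13524 = 0.045079, 1/3 · 0.074074 = 0.024691, 1/3 · 0.125 = 0.041667; summing to 0.11144.
Therefore the posterior P(jar C | data) = (0.041667) / (0.11144) = 0.3739.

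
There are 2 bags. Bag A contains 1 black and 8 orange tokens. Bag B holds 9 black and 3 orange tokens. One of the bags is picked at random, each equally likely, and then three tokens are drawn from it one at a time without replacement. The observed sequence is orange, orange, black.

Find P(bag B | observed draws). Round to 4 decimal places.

For each hypothesis, P(data | H) works out to: P(data | bag A) = (8/9)(7/8)(1/7) = 0.11111; P(data | bag B) = (3/12)(2/11)(9/10) = 0.040909.
Multiplying each by its prior: 1/2 · 0.11111 = 0.055556, 1/2 · 0.040909 = 0.020455; these sum to 0.07601.
Hence P(bag B | data) = (0.020455) / (0.07601) = 0.2691.

0.2691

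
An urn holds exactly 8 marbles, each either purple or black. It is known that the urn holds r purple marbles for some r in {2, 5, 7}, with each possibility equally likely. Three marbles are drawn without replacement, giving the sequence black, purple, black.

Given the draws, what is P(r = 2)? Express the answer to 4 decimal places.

0.6667

Under each hypothesis, the probability of the observed sequence is: P(data | r = 2) = (6/8)(2/7)(5/6) = 5/28; P(data | r = 5) = (3/8)(5/7)(2/6) = 5/56; P(data | r = 7) = (1/8)(7/7)(0/6) = 0.
Multiplying each by its prior: 1/3 · 5/28 = 5/84, 1/3 · 5/56 = 5/168, 1/3 · 0 = 0; with total 5/56.
So P(r = 2 | data) = (5/84) / (5/56) = 2/3.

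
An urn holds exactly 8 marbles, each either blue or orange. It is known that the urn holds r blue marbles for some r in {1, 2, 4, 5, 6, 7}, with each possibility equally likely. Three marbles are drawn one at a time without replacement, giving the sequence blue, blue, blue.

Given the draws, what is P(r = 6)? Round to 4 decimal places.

0.2899

Compute the likelihood of the observed sequence for each case: P(data | r = 1) = (1/8)(0/7) = 0; P(data | r = 2) = (2/8)(1/7)(0/6) = 0; P(data | r = 4) = (4/8)(3/7)(2/6) = 1/14; P(data | r = 5) = (5/8)(4/7)(3/6) = 5/28; P(data | r = 6) = (6/8)(5/7)(4/6) = 5/14; P(data | r = 7) = (7/8)(6/7)(5/6) = 5/8.
The prior-weighted likelihoods are 1/6 · 0 = 0, 1/6 · 0 = 0, 1/6 · 1/14 = 1/84, 1/6 · 5/28 = 5/168, 1/6 · 5/14 = 5/84, 1/6 · 5/8 = 5/48; summing to 23/112.
By Bayes' rule, P(r = 6 | data) = (5/84) / (23/112) = 20/69.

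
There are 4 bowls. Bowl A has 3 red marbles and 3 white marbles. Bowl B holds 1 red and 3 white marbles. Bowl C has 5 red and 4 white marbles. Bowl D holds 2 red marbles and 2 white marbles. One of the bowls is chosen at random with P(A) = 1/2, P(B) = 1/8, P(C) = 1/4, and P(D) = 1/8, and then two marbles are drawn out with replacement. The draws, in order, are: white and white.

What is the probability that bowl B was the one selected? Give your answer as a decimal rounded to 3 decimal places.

0.255

Compute the likelihood of the observed sequence for each case: P(data | bowl A) = (3/6)(3/6) = 0.25; P(data | bowl B) = (3/4)(3/4) = 0.5625; P(data | bowl C) = (4/9)(4/9) = 0.19753; P(data | bowl D) = (2/4)(2/4) = 0.25.
Weighting by the prior gives 1/2 · 0.25 = 0.125, 1/8 · 0.5625 = 0.070312, 1/4 · 0.19753 = 0.049383, 1/8 · 0.25 = 0.03125; with total 0.27595.
Therefore the posterior P(bowl B | data) = (0.070312) / (0.27595) = 0.25481.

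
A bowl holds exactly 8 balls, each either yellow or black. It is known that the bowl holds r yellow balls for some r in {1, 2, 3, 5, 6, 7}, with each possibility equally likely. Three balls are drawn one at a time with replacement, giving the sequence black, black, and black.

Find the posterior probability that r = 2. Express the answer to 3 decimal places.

0.300

For each hypothesis, P(data | H) works out to: P(data | r = 1) = (7/8)(7/8)(7/8) = 0.66992; P(data | r = 2) = (6/8)(6/8)(6/8) = 0.42188; P(data | r = 3) = (5/8)(5/8)(5/8) = 0.24414; P(data | r = 5) = (3/8)(3/8)(3/8) = 0.052734; P(data | r = 6) = (2/8)(2/8)(2/8) = 0.015625; P(data | r = 7) = (1/8)(1/8)(1/8) = 0.0019531.
Multiplying each by its prior: 1/6 · 0.66992 = 0.11165, 1/6 · 0.42188 = 0.070312, 1/6 · 0.24414 = 0.04069, 1/6 · 0.052734 = 0.0087891, 1/6 · 0.015625 = 0.0026042, 1/6 · 0.0019531 = 0.00032552; with total 0.23438.
Therefore the posterior P(r = 2 | data) = (0.070312) / (0.23438) = 0.3.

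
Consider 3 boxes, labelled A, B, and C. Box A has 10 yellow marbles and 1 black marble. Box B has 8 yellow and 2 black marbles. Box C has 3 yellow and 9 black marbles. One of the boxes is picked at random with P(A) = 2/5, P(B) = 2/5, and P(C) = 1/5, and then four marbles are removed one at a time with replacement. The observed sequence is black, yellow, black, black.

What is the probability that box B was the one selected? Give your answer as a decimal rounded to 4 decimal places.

The likelihood of the observed sequence under each hypothesis: P(data | box A) = (1/11)(10/11)(1/11)(1/11) = 0.00068301; P(data | box B) = (2/10)(8/10)(2/10)(2/10) = 0.0064; P(data | box C) = (9/12)(3/12)(9/12)(9/12) = 0.10547.
Weighting by the prior gives 2/5 · 0.00068301 = 0.00027321, 2/5 · 0.0064 = 0.00256, 1/5 · 0.10547 = 0.021094; these sum to 0.023927.
Therefore the posterior P(box B | data) = (0.00256) / (0.023927) = 0.10699.

0.1070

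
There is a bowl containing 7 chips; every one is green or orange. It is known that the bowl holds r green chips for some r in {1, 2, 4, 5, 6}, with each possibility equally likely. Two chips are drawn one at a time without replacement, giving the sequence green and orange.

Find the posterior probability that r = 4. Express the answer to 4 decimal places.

Compute the likelihood of the observed sequence for each case: P(data | r = 1) = (1/7)(6/6) = 1/7; P(data | r = 2) = (2/7)(5/6) = 5/21; P(data | r = 4) = (4/7)(3/6) = 2/7; P(data | r = 5) = (5/7)(2/6) = 5/21; P(data | r = 6) = (6/7)(1/6) = 1/7.
The prior-weighted likelihoods are 1/5 · 1/7 = 1/35, 1/5 · 5/21 = 1/21, 1/5 · 2/7 = 2/35, 1/5 · 5/21 = 1/21, 1/5 · 1/7 = 1/35; with total 22/105.
So P(r = 4 | data) = (2/35) / (22/105) = 3/11.

0.2727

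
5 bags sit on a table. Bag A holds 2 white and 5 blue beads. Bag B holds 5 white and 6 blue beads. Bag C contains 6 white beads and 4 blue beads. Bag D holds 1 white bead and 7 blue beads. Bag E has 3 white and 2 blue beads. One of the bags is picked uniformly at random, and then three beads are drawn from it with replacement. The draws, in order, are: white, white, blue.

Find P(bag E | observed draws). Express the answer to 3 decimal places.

The likelihood of the observed sequence under each hypothesis: P(data | bag A) = (2/7)(2/7)(5/7) = 0.058309; P(data | bag B) = (5/11)(5/11)(6/11) = 0.1127; P(data | bag C) = (6/10)(6/10)(4/10) = 0.144; P(data | bag D) = (1/8)(1/8)(7/8) = 0.013672; P(data | bag E) = (3/5)(3/5)(2/5) = 0.144.
Multiplying each by its prior: 1/5 · 0.058309 = 0.011662, 1/5 · 0.1127 = 0.022539, 1/5 · 0.144 = 0.0288, 1/5 · 0.013672 = 0.0027344, 1/5 · 0.144 = 0.0288; summing to 0.094536.
So P(bag E | data) = (0.0288) / (0.094536) = 0.30465.

0.305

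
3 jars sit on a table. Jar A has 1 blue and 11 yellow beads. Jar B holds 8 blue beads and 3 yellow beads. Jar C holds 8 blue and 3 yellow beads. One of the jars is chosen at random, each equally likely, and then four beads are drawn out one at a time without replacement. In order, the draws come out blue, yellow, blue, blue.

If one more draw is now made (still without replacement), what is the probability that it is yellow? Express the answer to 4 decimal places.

Compute the likelihood of the observed sequence for each case: P(data | jar A) = (1/12)(11/11)(0/10) = 0; P(data | jar B) = (8/11)(3/10)(7/9)(6/8) = 7/55; P(data | jar C) = (8/11)(3/10)(7/9)(6/8) = 7/55.
The prior-weighted likelihoods are 1/3 · 0 = 0, 1/3 · 7/55 = 7/165, 1/3 · 7/55 = 7/165; these sum to 14/165.
Dividing through by the total gives posterior P(jar A | data) = 0, P(jar B | data) = 1/2, P(jar C | data) = 1/2.
Averaging over the posterior, P(yellow next | data) = (2/7)(1/2) + (2/7)(1/2) = 2/7.

0.2857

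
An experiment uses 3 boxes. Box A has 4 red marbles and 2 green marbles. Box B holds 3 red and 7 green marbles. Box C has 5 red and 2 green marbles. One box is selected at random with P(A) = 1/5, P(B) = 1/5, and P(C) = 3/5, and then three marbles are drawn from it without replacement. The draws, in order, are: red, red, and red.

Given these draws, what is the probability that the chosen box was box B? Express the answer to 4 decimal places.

0.0078

For each hypothesis, P(data | H) works out to: P(data | box A) = (4/6)(3/5)(2/4) = 1/5; P(data | box B) = (3/10)(2/9)(1/8) = 1/120; P(data | box C) = (5/7)(4/6)(3/5) = 2/7.
Weighting by the prior gives 1/5 · 1/5 = 1/25, 1/5 · 1/120 = 1/600, 3/5 · 2/7 = 6/35; with total 179/840.
So P(box B | data) = (1/600) / (179/840) = 7/895.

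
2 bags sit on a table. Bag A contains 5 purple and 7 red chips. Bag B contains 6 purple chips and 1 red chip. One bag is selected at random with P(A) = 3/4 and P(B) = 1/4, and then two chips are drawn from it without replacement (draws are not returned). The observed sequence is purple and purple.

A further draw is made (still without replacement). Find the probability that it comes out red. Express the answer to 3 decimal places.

0.394

For each hypothesis, P(data | H) works out to: P(data | bag A) = (5/12)(4/11) = 5/33; P(data | bag B) = (6/7)(5/6) = 5/7.
Weighting by the prior gives 3/4 · 5/33 = 5/44, 1/4 · 5/7 = 5/28; summing to 45/154.
The posterior is then P(bag A | data) = 7/18, P(bag B | data) = 11/18.
So P(red next | data) = Σ P(red next | H) P(H | data) = (7/10)(7/18) + (1/5)(11/18) = 71/180.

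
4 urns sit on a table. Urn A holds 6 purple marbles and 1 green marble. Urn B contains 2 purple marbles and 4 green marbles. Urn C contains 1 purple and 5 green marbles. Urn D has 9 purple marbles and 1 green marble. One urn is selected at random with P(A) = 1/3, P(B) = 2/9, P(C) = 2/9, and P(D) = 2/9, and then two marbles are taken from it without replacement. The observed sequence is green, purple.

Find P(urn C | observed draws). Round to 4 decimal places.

0.2229

Compute the likelihood of the observed sequence for each case: P(data | urn A) = (1/7)(6/6) = 1/7; P(data | urn B) = (4/6)(2/5) = 4/15; P(data | urn C) = (5/6)(1/5) = 1/6; P(data | urn D) = (1/10)(9/9) = 1/10.
The prior-weighted likelihoods are 1/3 · 1/7 = 1/21, 2/9 · 4/15 = 8/135, 2/9 · 1/6 = 1/27, 2/9 · 1/10 = 1/45; these sum to 157/945.
So P(urn C | data) = (1/27) / (157/945) = 35/157.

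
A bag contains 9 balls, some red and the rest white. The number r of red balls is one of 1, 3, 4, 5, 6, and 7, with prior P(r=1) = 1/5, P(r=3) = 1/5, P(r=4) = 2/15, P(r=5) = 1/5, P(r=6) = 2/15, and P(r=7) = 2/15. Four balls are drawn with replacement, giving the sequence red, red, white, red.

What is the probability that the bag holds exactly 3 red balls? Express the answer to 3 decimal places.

The likelihood of the observed sequence under each hypothesis: P(data | r = 1) = (1/9)(1/9)(8/9)(1/9) = 0.0012193; P(data | r = 3) = (3/9)(3/9)(6/9)(3/9) = 0.024691; P(data | r = 4) = (4/9)(4/9)(5/9)(4/9) = 0.048773; P(data | r = 5) = (5/9)(5/9)(4/9)(5/9) = 0.076208; P(data | r = 6) = (6/9)(6/9)(3/9)(6/9) = 0.098765; P(data | r = 7) = (7/9)(7/9)(2/9)(7/9) = 0.10456.
The prior-weighted likelihoods are 1/5 · 0.0012193 = 0.00024387, 1/5 · 0.024691 = 0.0049383, 2/15 · 0.048773 = 0.0065031, 1/5 · 0.076208 = 0.015242, 2/15 · 0.098765 = 0.013169, 2/15 · 0.10456 = 0.013941; with total 0.054036.
Hence P(r = 3 | data) = (0.0049383) / (0.054036) = 0.091388.

0.091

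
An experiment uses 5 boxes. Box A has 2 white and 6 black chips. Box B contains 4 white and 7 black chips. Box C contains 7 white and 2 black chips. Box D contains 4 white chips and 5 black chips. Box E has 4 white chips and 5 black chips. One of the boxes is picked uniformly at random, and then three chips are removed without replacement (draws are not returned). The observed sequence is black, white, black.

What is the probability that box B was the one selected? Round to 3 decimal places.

For each hypothesis, P(data | H) works out to: P(data | box A) = (6/8)(2/7)(5/6) = 0.17857; P(data | box B) = (7/11)(4/10)(6/9) = 0.1697; P(data | box C) = (2/9)(7/8)(1/7) = 0.027778; P(data | box D) = (5/9)(4/8)(4/7) = 0.15873; P(data | box E) = (5/9)(4/8)(4/7) = 0.15873.
Multiplying each by its prior: 1/5 · 0.17857 = 0.035714, 1/5 · 0.1697 = 0.033939, 1/5 · 0.027778 = 0.0055556, 1/5 · 0.15873 = 0.031746, 1/5 · 0.15873 = 0.031746; summing to 0.1387.
Hence P(box B | data) = (0.033939) / (0.1387) = 0.24469.

0.245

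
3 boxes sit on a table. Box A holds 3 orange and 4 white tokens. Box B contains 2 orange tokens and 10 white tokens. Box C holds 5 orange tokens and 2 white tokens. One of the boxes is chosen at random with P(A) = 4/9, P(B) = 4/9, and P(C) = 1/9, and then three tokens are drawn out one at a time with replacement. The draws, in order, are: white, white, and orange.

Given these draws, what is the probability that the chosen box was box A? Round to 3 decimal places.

For each hypothesis, P(data | H) works out to: P(data | box A) = (4/7)(4/7)(3/7) = 0.13994; P(data | box B) = (10/12)(10/12)(2/12) = 0.11574; P(data | box C) = (2/7)(2/7)(5/7) = 0.058309.
Multiplying each by its prior: 4/9 · 0.13994 = 0.062196, 4/9 · 0.11574 = 0.05144, 1/9 · 0.058309 = 0.0064788; with total 0.12012.
By Bayes' rule, P(box A | data) = (0.062196) / (0.12012) = 0.5178.

0.518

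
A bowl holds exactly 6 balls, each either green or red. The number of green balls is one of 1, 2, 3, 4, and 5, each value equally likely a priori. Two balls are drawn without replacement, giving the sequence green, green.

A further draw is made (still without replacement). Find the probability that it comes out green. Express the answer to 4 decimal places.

The likelihood of the observed sequence under each hypothesis: P(data | r = 1) = (1/6)(0/5) = 0; P(data | r = 2) = (2/6)(1/5) = 1/15; P(data | r = 3) = (3/6)(2/5) = 1/5; P(data | r = 4) = (4/6)(3/5) = 2/5; P(data | r = 5) = (5/6)(4/5) = 2/3.
Multiplying each by its prior: 1/5 · 0 = 0, 1/5 · 1/15 = 1/75, 1/5 · 1/5 = 1/25, 1/5 · 2/5 = 2/25, 1/5 · 2/3 = 2/15; with total 4/15.
The posterior is then P(r = 1 | data) = 0, P(r = 2 | data) = 1/20, P(r = 3 | data) = 3/20, P(r = 4 | data) = 3/10, P(r = 5 | data) = 1/2.
Averaging over the posterior, P(green next | data) = (0)(1/20) + (1/4)(3/20) + (1/2)(3/10) + (3/4)(1/2) = 9/16.

0.5625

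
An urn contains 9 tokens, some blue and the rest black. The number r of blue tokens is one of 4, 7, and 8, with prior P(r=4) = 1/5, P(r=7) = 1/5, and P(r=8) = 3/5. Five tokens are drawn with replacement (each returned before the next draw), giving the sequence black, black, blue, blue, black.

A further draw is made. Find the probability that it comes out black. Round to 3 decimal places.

Compute the likelihood of the observed sequence for each case: P(data | r = 4) = (5/9)(5/9)(4/9)(4/9)(5/9) = 0.03387; P(data | r = 7) = (2/9)(2/9)(7/9)(7/9)(2/9) = 0.0066386; P(data | r = 8) = (1/9)(1/9)(8/9)(8/9)(1/9) = 0.0010838.
Weighting by the prior gives 1/5 · 0.03387 = 0.006774, 1/5 · 0.0066386 = 0.0013277, 3/5 · 0.0010838 = 0.00065031; with total 0.0087521.
Dividing through by the total gives posterior P(r = 4 | data) = 0.77399, P(r = 7 | data) = 0.1517, P(r = 8 | data) = 0.074303.
So P(black next | data) = Σ P(black next | H) P(H | data) = (5/9)(0.77399) + (2/9)(0.1517) + (1/9)(0.074303) = 0.47196.

0.472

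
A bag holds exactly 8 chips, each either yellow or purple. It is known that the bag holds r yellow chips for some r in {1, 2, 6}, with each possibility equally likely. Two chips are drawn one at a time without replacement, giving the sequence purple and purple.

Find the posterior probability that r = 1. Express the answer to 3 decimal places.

0.568

For each hypothesis, P(data | H) works out to: P(data | r = 1) = (7/8)(6/7) = 3/4; P(data | r = 2) = (6/8)(5/7) = 15/28; P(data | r = 6) = (2/8)(1/7) = 1/28.
Multiplying each by its prior: 1/3 · 3/4 = 1/4, 1/3 · 15/28 = 5/28, 1/3 · 1/28 = 1/84; summing to 37/84.
So P(r = 1 | data) = (1/4) / (37/84) = 21/37.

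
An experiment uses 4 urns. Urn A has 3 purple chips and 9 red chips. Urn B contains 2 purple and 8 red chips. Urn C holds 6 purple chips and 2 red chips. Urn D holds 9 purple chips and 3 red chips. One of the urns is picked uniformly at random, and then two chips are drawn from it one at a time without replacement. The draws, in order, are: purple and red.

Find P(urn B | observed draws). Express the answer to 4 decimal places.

Compute the likelihood of the observed sequence for each case: P(data | urn A) = (3/12)(9/11) = 0.20455; P(data | urn B) = (2/10)(8/9) = 0.17778; P(data | urn C) = (6/8)(2/7) = 0.21429; P(data | urn D) = (9/12)(3/11) = 0.20455.
Weighting by the prior gives 1/4 · 0.20455 = 0.051136, 1/4 · 0.17778 = 0.044444, 1/4 · 0.21429 = 0.053571, 1/4 · 0.20455 = 0.051136; with total 0.20029.
By Bayes' rule, P(urn B | data) = (0.044444) / (0.20029) = 0.2219.

0.2219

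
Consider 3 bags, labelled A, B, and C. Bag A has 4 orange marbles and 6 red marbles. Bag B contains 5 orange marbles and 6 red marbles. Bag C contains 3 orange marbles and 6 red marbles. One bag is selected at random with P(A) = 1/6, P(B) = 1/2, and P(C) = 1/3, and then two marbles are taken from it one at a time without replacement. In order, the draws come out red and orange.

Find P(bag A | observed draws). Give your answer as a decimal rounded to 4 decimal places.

0.1683

For each hypothesis, P(data | H) works out to: P(data | bag A) = (6/10)(4/9) = 0.26667; P(data | bag B) = (6/11)(5/10) = 0.27273; P(data | bag C) = (6/9)(3/8) = 0.25.
Weighting by the prior gives 1/6 · 0.26667 = 0.044444, 1/2 · 0.27273 = 0.13636, 1/3 · 0.25 = 0.083333; summing to 0.26414.
Hence P(bag A | data) = (0.044444) / (0.26414) = 0.16826.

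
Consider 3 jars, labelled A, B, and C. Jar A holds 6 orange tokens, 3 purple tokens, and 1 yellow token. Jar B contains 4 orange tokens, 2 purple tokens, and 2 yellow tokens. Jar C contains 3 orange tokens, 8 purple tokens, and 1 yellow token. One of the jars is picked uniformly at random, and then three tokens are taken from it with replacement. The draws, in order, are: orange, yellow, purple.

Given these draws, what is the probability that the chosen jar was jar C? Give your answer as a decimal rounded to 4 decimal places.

0.2200

For each hypothesis, P(data | H) works out to: P(data | jar A) = (6/10)(1/10)(3/10) = 0.018; P(data | jar B) = (4/8)(2/8)(2/8) = 0.03125; P(data | jar C) = (3/12)(1/12)(8/12) = 0.013889.
Multiplying each by its prior: 1/3 · 0.018 = 0.006, 1/3 · 0.03125 = 0.010417, 1/3 · 0.013889 = 0.0046296; summing to 0.021046.
So P(jar C | data) = (0.0046296) / (0.021046) = 0.21997.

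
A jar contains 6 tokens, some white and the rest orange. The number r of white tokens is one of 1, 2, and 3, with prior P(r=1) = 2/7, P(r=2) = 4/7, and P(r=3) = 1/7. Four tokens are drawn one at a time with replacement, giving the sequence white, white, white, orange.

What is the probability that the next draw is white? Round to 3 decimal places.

0.387

For each hypothesis, P(data | H) works out to: P(data | r = 1) = (1/6)(1/6)(1/6)(5/6) = 0.003858; P(data | r = 2) = (2/6)(2/6)(2/6)(4/6) = 0.024691; P(data | r = 3) = (3/6)(3/6)(3/6)(3/6) = 0.0625.
The prior-weighted likelihoods are 2/7 · 0.003858 = 0.0011023, 4/7 · 0.024691 = 0.014109, 1/7 · 0.0625 = 0.0089286; with total 0.02414.
The posterior is then P(r = 1 | data) = 0.045662, P(r = 2 | data) = 0.58447, P(r = 3 | data) = 0.36986.
Averaging over the posterior, P(white next | data) = (1/6)(0.045662) + (1/3)(0.58447) + (1/2)(0.36986) = 0.38737.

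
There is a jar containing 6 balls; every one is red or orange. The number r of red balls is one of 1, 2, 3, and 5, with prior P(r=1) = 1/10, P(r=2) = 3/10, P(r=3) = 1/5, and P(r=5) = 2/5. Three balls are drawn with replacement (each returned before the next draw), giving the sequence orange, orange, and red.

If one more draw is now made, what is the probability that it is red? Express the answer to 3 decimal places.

0.409

The likelihood of the observed sequence under each hypothesis: P(data | r = 1) = (5/6)(5/6)(1/6) = 25/216; P(data | r = 2) = (4/6)(4/6)(2/6) = 4/27; P(data | r = 3) = (3/6)(3/6)(3/6) = 1/8; P(data | r = 5) = (1/6)(1/6)(5/6) = 5/216.
Weighting by the prior gives 1/10 · 25/216 = 5/432, 3/10 · 4/27 = 2/45, 1/5 · 1/8 = 1/40, 2/5 · 5/216 = 1/108; these sum to 13/144.
Dividing through by the total gives posterior P(r = 1 | data) = 0.12821, P(r = 2 | data) = 0.49231, P(r = 3 | data) = 0.27692, P(r = 5 | data) = 0.10256.
The predictive probability is P(red next | data) = (1/6)(0.12821) + (1/3)(0.49231) + (1/2)(0.27692) + (5/6)(0.10256) = 0.4094.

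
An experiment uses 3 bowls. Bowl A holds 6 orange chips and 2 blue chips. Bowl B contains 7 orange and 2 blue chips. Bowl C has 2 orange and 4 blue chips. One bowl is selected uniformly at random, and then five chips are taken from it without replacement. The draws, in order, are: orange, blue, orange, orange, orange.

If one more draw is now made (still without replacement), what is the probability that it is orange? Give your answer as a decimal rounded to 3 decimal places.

0.709

Under each hypothesis, the probability of the observed sequence is: P(data | bowl A) = (6/8)(2/7)(5/6)(4/5)(3/4) = 3/28; P(data | bowl B) = (7/9)(2/8)(6/7)(5/6)(4/5) = 1/9; P(data | bowl C) = (2/6)(4/5)(1/4)(0/3) = 0.
Multiplying each by its prior: 1/3 · 3/28 = 1/28, 1/3 · 1/9 = 1/27, 1/3 · 0 = 0; these sum to 55/756.
Normalising, the posterior is P(bowl A | data) = 27/55, P(bowl B | data) = 28/55, P(bowl C | data) = 0.
The predictive probability is P(orange next | data) = (2/3)(27/55) + (3/4)(28/55) = 39/55.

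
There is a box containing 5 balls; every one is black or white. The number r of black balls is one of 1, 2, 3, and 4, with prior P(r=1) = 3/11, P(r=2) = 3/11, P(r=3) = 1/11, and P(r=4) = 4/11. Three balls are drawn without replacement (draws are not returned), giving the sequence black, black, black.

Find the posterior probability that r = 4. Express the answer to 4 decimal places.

Compute the likelihood of the observed sequence for each case: P(data | r = 1) = (1/5)(0/4) = 0; P(data | r = 2) = (2/5)(1/4)(0/3) = 0; P(data | r = 3) = (3/5)(2/4)(1/3) = 1/10; P(data | r = 4) = (4/5)(3/4)(2/3) = 2/5.
Multiplying each by its prior: 3/11 · 0 = 0, 3/11 · 0 = 0, 1/11 · 1/10 = 1/110, 4/11 · 2/5 = 8/55; with total 17/110.
By Bayes' rule, P(r = 4 | data) = (8/55) / (17/110) = 16/17.

0.9412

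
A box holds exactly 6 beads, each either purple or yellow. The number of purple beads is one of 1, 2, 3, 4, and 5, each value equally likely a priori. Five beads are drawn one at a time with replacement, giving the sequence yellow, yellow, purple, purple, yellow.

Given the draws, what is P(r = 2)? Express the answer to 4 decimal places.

The likelihood of the observed sequence under each hypothesis: P(data | r = 1) = (5/6)(5/6)(1/6)(1/6)(5/6) = 0.016075; P(data | r = 2) = (4/6)(4/6)(2/6)(2/6)(4/6) = 0.032922; P(data | r = 3) = (3/6)(3/6)(3/6)(3/6)(3/6) = 0.03125; P(data | r = 4) = (2/6)(2/6)(4/6)(4/6)(2/6) = 0.016461; P(data | r = 5) = (1/6)(1/6)(5/6)(5/6)(1/6) = 0.003215.
The prior-weighted likelihoods are 1/5 · 0.016075 = 0.003215, 1/5 · 0.032922 = 0.0065844, 1/5 · 0.03125 = 0.00625, 1/5 · 0.016461 = 0.0032922, 1/5 · 0.003215 = 0.000643; summing to 0.019985.
Hence P(r = 2 | data) = (0.0065844) / (0.019985) = 0.32947.

0.3295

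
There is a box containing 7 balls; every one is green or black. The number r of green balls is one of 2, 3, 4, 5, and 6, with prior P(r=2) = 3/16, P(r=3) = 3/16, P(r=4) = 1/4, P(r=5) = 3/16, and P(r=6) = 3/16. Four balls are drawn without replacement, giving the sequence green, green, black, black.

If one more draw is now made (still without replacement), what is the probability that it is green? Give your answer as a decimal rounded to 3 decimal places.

0.516

Under each hypothesis, the probability of the observed sequence is: P(data | r = 2) = (2/7)(1/6)(5/5)(4/4) = 1/21; P(data | r = 3) = (3/7)(2/6)(4/5)(3/4) = 3/35; P(data | r = 4) = (4/7)(3/6)(3/5)(2/4) = 3/35; P(data | r = 5) = (5/7)(4/6)(2/5)(1/4) = 1/21; P(data | r = 6) = (6/7)(5/6)(1/5)(0/4) = 0.
The prior-weighted likelihoods are 3/16 · 1/21 = 1/112, 3/16 · 3/35 = 9/560, 1/4 · 3/35 = 3/140, 3/16 · 1/21 = 1/112, 3/16 · 0 = 0; these sum to 31/560.
Dividing through by the total gives posterior P(r = 2 | data) = 5/31, P(r = 3 | data) = 9/31, P(r = 4 | data) = 12/31, P(r = 5 | data) = 5/31, P(r = 6 | data) = 0.
So P(green next | data) = Σ P(green next | H) P(H | data) = (0)(5/31) + (1/3)(9/31) + (2/3)(12/31) + (1)(5/31) = 16/31.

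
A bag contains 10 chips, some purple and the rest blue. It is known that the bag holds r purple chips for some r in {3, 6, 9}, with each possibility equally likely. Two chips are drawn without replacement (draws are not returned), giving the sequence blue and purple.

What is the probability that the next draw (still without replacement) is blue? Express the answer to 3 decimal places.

0.458

Under each hypothesis, the probability of the observed sequence is: P(data | r = 3) = (7/10)(3/9) = 7/30; P(data | r = 6) = (4/10)(6/9) = 4/15; P(data | r = 9) = (1/10)(9/9) = 1/10.
Weighting by the prior gives 1/3 · 7/30 = 7/90, 1/3 · 4/15 = 4/45, 1/3 · 1/10 = 1/30; with total 1/5.
The posterior is then P(r = 3 | data) = 7/18, P(r = 6 | data) = 4/9, P(r = 9 | data) = 1/6.
The predictive probability is P(blue next | data) = (3/4)(7/18) + (3/8)(4/9) + (0)(1/6) = 11/24.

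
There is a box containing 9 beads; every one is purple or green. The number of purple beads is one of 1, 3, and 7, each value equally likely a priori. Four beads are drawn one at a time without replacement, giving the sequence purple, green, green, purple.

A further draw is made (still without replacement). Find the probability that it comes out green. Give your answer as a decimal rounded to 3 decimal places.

For each hypothesis, P(data | H) works out to: P(data | r = 1) = (1/9)(8/8)(7/7)(0/6) = 0; P(data | r = 3) = (3/9)(6/8)(5/7)(2/6) = 5/84; P(data | r = 7) = (7/9)(2/8)(1/7)(6/6) = 1/36.
Weighting by the prior gives 1/3 · 0 = 0, 1/3 · 5/84 = 5/252, 1/3 · 1/36 = 1/108; these sum to 11/378.
The posterior is then P(r = 1 | data) = 0, P(r = 3 | data) = 15/22, P(r = 7 | data) = 7/22.
So P(green next | data) = Σ P(green next | H) P(H | data) = (4/5)(15/22) + (0)(7/22) = 6/11.

0.545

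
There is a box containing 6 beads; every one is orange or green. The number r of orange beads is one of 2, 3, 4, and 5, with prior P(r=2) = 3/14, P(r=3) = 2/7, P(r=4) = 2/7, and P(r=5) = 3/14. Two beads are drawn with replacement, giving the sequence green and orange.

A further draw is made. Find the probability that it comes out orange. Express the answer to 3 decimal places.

The likelihood of the observed sequence under each hypothesis: P(data | r = 2) = (4/6)(2/6) = 2/9; P(data | r = 3) = (3/6)(3/6) = 1/4; P(data | r = 4) = (2/6)(4/6) = 2/9; P(data | r = 5) = (1/6)(5/6) = 5/36.
Multiplying each by its prior: 3/14 · 2/9 = 1/21, 2/7 · 1/4 = 1/14, 2/7 · 2/9 = 4/63, 3/14 · 5/36 = 5/168; with total 107/504.
Normalising, the posterior is P(r = 2 | data) = 24/107, P(r = 3 | data) = 36/107, P(r = 4 | data) = 32/107, P(r = 5 | data) = 15/107.
Averaging over the posterior, P(orange next | data) = (1/3)(24/107) + (1/2)(36/107) + (2/3)(32/107) + (5/6)(15/107) = 359/642.

0.559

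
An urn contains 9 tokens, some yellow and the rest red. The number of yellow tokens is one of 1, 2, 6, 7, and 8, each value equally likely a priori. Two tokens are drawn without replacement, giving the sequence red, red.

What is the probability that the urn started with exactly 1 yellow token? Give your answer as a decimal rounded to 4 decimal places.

For each hypothesis, P(data | H) works out to: P(data | r = 1) = (8/9)(7/8) = 7/9; P(data | r = 2) = (7/9)(6/8) = 7/12; P(data | r = 6) = (3/9)(2/8) = 1/12; P(data | r = 7) = (2/9)(1/8) = 1/36; P(data | r = 8) = (1/9)(0/8) = 0.
Weighting by the prior gives 1/5 · 7/9 = 7/45, 1/5 · 7/12 = 7/60, 1/5 · 1/12 = 1/60, 1/5 · 1/36 = 1/180, 1/5 · 0 = 0; these sum to 53/180.
By Bayes' rule, P(r = 1 | data) = (7/45) / (53/180) = 28/53.

0.5283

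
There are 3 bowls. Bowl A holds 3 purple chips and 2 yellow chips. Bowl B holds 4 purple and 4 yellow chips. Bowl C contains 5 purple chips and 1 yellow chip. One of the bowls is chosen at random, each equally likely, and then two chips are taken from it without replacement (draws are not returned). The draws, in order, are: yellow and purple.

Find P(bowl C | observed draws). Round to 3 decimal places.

For each hypothesis, P(data | H) works out to: P(data | bowl A) = (2/5)(3/4) = 3/10; P(data | bowl B) = (4/8)(4/7) = 2/7; P(data | bowl C) = (1/6)(5/5) = 1/6.
Weighting by the prior gives 1/3 · 3/10 = 1/10, 1/3 · 2/7 = 2/21, 1/3 · 1/6 = 1/18; these sum to 79/315.
Hence P(bowl C | data) = (1/18) / (79/315) = 35/158.

0.222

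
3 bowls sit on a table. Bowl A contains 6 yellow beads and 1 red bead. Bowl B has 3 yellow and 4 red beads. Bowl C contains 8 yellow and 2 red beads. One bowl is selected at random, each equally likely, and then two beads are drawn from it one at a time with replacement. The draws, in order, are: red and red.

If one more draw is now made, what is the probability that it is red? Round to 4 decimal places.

0.5104

The likelihood of the observed sequence under each hypothesis: P(data | bowl A) = (1/7)(1/7) = 0.020408; P(data | bowl B) = (4/7)(4/7) = 0.32653; P(data | bowl C) = (2/10)(2/10) = 0.04.
Multiplying each by its prior: 1/3 · 0.020408 = 0.0068027, 1/3 · 0.32653 = 0.10884, 1/3 · 0.04 = 0.013333; with total 0.12898.
Normalising, the posterior is P(bowl A | data) = 0.052743, P(bowl B | data) = 0.84388, P(bowl C | data) = 0.10338.
So P(red next | data) = Σ P(red next | H) P(H | data) = (1/7)(0.052743) + (4/7)(0.84388) + (1/5)(0.10338) = 0.51043.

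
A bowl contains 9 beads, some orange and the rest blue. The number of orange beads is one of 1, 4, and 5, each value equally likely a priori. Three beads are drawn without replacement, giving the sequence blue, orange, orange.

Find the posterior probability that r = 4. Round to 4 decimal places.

0.4286

Under each hypothesis, the probability of the observed sequence is: P(data | r = 1) = (8/9)(1/8)(0/7) = 0; P(data | r = 4) = (5/9)(4/8)(3/7) = 5/42; P(data | r = 5) = (4/9)(5/8)(4/7) = 10/63.
Multiplying each by its prior: 1/3 · 0 = 0, 1/3 · 5/42 = 5/126, 1/3 · 10/63 = 10/189; these sum to 5/54.
Therefore the posterior P(r = 4 | data) = (5/126) / (5/54) = 3/7.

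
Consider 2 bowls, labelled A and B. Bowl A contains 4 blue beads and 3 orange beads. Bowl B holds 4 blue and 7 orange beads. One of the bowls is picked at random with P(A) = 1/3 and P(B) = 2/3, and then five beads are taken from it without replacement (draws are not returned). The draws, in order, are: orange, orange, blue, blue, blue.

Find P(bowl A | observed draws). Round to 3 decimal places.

Under each hypothesis, the probability of the observed sequence is: P(data | bowl A) = (3/7)(2/6)(4/5)(3/4)(2/3) = 2/35; P(data | bowl B) = (7/11)(6/10)(4/9)(3/8)(2/7) = 1/55.
Weighting by the prior gives 1/3 · 2/35 = 2/105, 2/3 · 1/55 = 2/165; summing to 12/385.
So P(bowl A | data) = (2/105) / (12/385) = 11/18.

0.611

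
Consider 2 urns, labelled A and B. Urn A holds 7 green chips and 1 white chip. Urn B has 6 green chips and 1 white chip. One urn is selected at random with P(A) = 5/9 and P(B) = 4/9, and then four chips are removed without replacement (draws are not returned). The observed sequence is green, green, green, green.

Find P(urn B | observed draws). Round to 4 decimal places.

Compute the likelihood of the observed sequence for each case: P(data | urn A) = (7/8)(6/7)(5/6)(4/5) = 1/2; P(data | urn B) = (6/7)(5/6)(4/5)(3/4) = 3/7.
Multiplying each by its prior: 5/9 · 1/2 = 5/18, 4/9 · 3/7 = 4/21; these sum to 59/126.
By Bayes' rule, P(urn B | data) = (4/21) / (59/126) = 24/59.

0.4068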